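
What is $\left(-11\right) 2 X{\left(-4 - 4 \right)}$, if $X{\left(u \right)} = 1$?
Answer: $-22$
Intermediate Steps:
$\left(-11\right) 2 X{\left(-4 - 4 \right)} = \left(-11\right) 2 \cdot 1 = \left(-22\right) 1 = -22$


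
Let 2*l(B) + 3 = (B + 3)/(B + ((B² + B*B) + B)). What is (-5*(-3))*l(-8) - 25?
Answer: -10715/224 ≈ -47.835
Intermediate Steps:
l(B) = -3/2 + (3 + B)/(2*(2*B + 2*B²)) (l(B) = -3/2 + ((B + 3)/(B + ((B² + B*B) + B)))/2 = -3/2 + ((3 + B)/(B + ((B² + B²) + B)))/2 = -3/2 + ((3 + B)/(B + (2*B² + B)))/2 = -3/2 + ((3 + B)/(B + (B + 2*B²)))/2 = -3/2 + ((3 + B)/(2*B + 2*B²))/2 = -3/2 + (3 + B)/(2*(2*B + 2*B²)))
(-5*(-3))*l(-8) - 25 = (-5*(-3))*((¼)*(3 - 6*(-8)² - 5*(-8))/(-8*(1 - 8))) - 25 = 15*((¼)*(-⅛)*(3 - 6*64 + 40)/(-7)) - 25 = 15*((¼)*(-⅛)*(-⅐)*(3 - 384 + 40)) - 25 = 15*((¼)*(-⅛)*(-⅐)*(-341)) - 25 = 15*(-341/224) - 25 = -5115/224 - 25 = -10715/224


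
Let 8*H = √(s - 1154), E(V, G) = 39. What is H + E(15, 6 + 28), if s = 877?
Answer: 39 + I*√277/8 ≈ 39.0 + 2.0804*I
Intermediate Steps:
H = I*√277/8 (H = √(877 - 1154)/8 = √(-277)/8 = (I*√277)/8 = I*√277/8 ≈ 2.0804*I)
H + E(15, 6 + 28) = I*√277/8 + 39 = 39 + I*√277/8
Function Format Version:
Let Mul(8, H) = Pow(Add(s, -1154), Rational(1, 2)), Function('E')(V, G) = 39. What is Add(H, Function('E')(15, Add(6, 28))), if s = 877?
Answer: Add(39, Mul(Rational(1, 8), I, Pow(277, Rational(1, 2)))) ≈ Add(39.000, Mul(2.0804, I))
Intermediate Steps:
H = Mul(Rational(1, 8), I, Pow(277, Rational(1, 2))) (H = Mul(Rational(1, 8), Pow(Add(877, -1154), Rational(1, 2))) = Mul(Rational(1, 8), Pow(-277, Rational(1, 2))) = Mul(Rational(1, 8), Mul(I, Pow(277, Rational(1, 2)))) = Mul(Rational(1, 8), I, Pow(277, Rational(1, 2))) ≈ Mul(2.0804, I))
Add(H, Function('E')(15, Add(6, 28))) = Add(Mul(Rational(1, 8), I, Pow(277, Rational(1, 2))), 39) = Add(39, Mul(Rational(1, 8), I, Pow(277, Rational(1, 2))))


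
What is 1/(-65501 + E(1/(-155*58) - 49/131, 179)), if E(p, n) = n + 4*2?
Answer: -1/65314 ≈ -1.5311e-5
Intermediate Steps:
E(p, n) = 8 + n (E(p, n) = n + 8 = 8 + n)
1/(-65501 + E(1/(-155*58) - 49/131, 179)) = 1/(-65501 + (8 + 179)) = 1/(-65501 + 187) = 1/(-65314) = -1/65314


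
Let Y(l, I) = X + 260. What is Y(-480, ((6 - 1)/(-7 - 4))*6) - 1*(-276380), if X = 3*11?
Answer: 276673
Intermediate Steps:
X = 33
Y(l, I) = 293 (Y(l, I) = 33 + 260 = 293)
Y(-480, ((6 - 1)/(-7 - 4))*6) - 1*(-276380) = 293 - 1*(-276380) = 293 + 276380 = 276673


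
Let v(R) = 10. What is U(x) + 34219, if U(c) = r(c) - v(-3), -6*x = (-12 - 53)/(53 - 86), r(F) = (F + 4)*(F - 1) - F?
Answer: 1340951305/39204 ≈ 34204.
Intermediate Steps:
r(F) = -F + (-1 + F)*(4 + F) (r(F) = (4 + F)*(-1 + F) - F = (-1 + F)*(4 + F) - F = -F + (-1 + F)*(4 + F))
x = -65/198 (x = -(-12 - 53)/(6*(53 - 86)) = -(-65)/(6*(-33)) = -(-65)*(-1)/(6*33) = -⅙*65/33 = -65/198 ≈ -0.32828)
U(c) = -14 + c² + 2*c (U(c) = (-4 + c² + 2*c) - 1*10 = (-4 + c² + 2*c) - 10 = -14 + c² + 2*c)
U(x) + 34219 = (-14 + (-65/198)² + 2*(-65/198)) + 34219 = (-14 + 4225/39204 - 65/99) + 34219 = -570371/39204 + 34219 = 1340951305/39204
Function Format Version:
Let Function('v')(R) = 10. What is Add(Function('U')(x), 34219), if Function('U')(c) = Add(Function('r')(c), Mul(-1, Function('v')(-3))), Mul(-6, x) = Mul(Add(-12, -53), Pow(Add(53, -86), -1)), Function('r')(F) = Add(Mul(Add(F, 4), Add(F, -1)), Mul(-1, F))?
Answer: Rational(1340951305, 39204) ≈ 34204.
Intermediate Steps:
Function('r')(F) = Add(Mul(-1, F), Mul(Add(-1, F), Add(4, F))) (Function('r')(F) = Add(Mul(Add(4, F), Add(-1, F)), Mul(-1, F)) = Add(Mul(Add(-1, F), Add(4, F)), Mul(-1, F)) = Add(Mul(-1, F), Mul(Add(-1, F), Add(4, F))))
x = Rational(-65, 198) (x = Mul(Rational(-1, 6), Mul(Add(-12, -53), Pow(Add(53, -86), -1))) = Mul(Rational(-1, 6), Mul(-65, Pow(-33, -1))) = Mul(Rational(-1, 6), Mul(-65, Rational(-1, 33))) = Mul(Rational(-1, 6), Rational(65, 33)) = Rational(-65, 198) ≈ -0.32828)
Function('U')(c) = Add(-14, Pow(c, 2), Mul(2, c)) (Function('U')(c) = Add(Add(-4, Pow(c, 2), Mul(2, c)), Mul(-1, 10)) = Add(Add(-4, Pow(c, 2), Mul(2, c)), -10) = Add(-14, Pow(c, 2), Mul(2, c)))
Add(Function('U')(x), 34219) = Add(Add(-14, Pow(Rational(-65, 198), 2), Mul(2, Rational(-65, 198))), 34219) = Add(Add(-14, Rational(4225, 39204), Rational(-65, 99)), 34219) = Add(Rational(-570371, 39204), 34219) = Rational(1340951305, 39204)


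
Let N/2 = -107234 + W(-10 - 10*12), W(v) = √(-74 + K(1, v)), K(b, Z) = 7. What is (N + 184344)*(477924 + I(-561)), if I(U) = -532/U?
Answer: -475101367712/33 + 536231792*I*√67/561 ≈ -1.4397e+10 + 7.824e+6*I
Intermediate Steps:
W(v) = I*√67 (W(v) = √(-74 + 7) = √(-67) = I*√67)
N = -214468 + 2*I*√67 (N = 2*(-107234 + I*√67) = -214468 + 2*I*√67 ≈ -2.1447e+5 + 16.371*I)
(N + 184344)*(477924 + I(-561)) = ((-214468 + 2*I*√67) + 184344)*(477924 - 532/(-561)) = (-30124 + 2*I*√67)*(477924 - 532*(-1/561)) = (-30124 + 2*I*√67)*(477924 + 532/561) = (-30124 + 2*I*√67)*(268115896/561) = -475101367712/33 + 536231792*I*√67/561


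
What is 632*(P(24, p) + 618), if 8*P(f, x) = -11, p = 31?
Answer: 389707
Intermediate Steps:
P(f, x) = -11/8 (P(f, x) = (⅛)*(-11) = -11/8)
632*(P(24, p) + 618) = 632*(-11/8 + 618) = 632*(4933/8) = 389707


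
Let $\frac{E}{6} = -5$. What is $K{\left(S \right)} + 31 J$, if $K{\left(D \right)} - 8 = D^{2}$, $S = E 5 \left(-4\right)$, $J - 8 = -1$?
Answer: $360225$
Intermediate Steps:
$J = 7$ ($J = 8 - 1 = 7$)
$E = -30$ ($E = 6 \left(-5\right) = -30$)
$S = 600$ ($S = \left(-30\right) 5 \left(-4\right) = \left(-150\right) \left(-4\right) = 600$)
$K{\left(D \right)} = 8 + D^{2}$
$K{\left(S \right)} + 31 J = \left(8 + 600^{2}\right) + 31 \cdot 7 = \left(8 + 360000\right) + 217 = 360008 + 217 = 360225$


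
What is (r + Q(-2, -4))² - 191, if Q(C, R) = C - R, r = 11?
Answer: -22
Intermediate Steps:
(r + Q(-2, -4))² - 191 = (11 + (-2 - 1*(-4)))² - 191 = (11 + (-2 + 4))² - 191 = (11 + 2)² - 191 = 13² - 191 = 169 - 191 = -22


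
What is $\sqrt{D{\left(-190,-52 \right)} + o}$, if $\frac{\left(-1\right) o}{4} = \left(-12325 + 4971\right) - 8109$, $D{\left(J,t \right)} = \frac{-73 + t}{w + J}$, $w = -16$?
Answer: $\frac{\sqrt{2624777222}}{206} \approx 248.7$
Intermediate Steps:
$D{\left(J,t \right)} = \frac{-73 + t}{-16 + J}$
$o = 61852$ ($o = - 4 \left(\left(-12325 + 4971\right) - 8109\right) = - 4 \left(-7354 - 8109\right) = \left(-4\right) \left(-15463\right) = 61852$)
$\sqrt{D{\left(-190,-52 \right)} + o} = \sqrt{\frac{-73 - 52}{-16 - 190} + 61852} = \sqrt{\frac{1}{-206} \left(-125\right) + 61852} = \sqrt{\left(- \frac{1}{206}\right) \left(-125\right) + 61852} = \sqrt{\frac{125}{206} + 61852} = \sqrt{\frac{12741637}{206}} = \frac{\sqrt{2624777222}}{206}$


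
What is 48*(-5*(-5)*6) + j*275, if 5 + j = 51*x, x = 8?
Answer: 118025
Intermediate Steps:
j = 403 (j = -5 + 51*8 = -5 + 408 = 403)
48*(-5*(-5)*6) + j*275 = 48*(-5*(-5)*6) + 403*275 = 48*(25*6) + 110825 = 48*150 + 110825 = 7200 + 110825 = 118025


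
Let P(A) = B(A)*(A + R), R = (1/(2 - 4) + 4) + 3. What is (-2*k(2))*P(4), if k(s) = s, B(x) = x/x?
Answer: -42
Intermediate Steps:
B(x) = 1
R = 13/2 (R = (1/(-2) + 4) + 3 = (-½ + 4) + 3 = 7/2 + 3 = 13/2 ≈ 6.5000)
P(A) = 13/2 + A (P(A) = 1*(A + 13/2) = 1*(13/2 + A) = 13/2 + A)
(-2*k(2))*P(4) = (-2*2)*(13/2 + 4) = -4*21/2 = -42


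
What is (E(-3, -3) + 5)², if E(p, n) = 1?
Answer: 36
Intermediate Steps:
(E(-3, -3) + 5)² = (1 + 5)² = 6² = 36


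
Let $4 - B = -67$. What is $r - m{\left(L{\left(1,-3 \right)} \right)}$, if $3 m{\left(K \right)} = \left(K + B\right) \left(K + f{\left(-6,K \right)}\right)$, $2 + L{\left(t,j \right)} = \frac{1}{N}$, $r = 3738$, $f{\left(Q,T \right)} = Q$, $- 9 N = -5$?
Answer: $\frac{97108}{25} \approx 3884.3$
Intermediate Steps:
$N = \frac{5}{9}$ ($N = \left(- \frac{1}{9}\right) \left(-5\right) = \frac{5}{9} \approx 0.55556$)
$B = 71$ ($B = 4 - -67 = 4 + 67 = 71$)
$L{\left(t,j \right)} = - \frac{1}{5}$ ($L{\left(t,j \right)} = -2 + \frac{1}{\frac{5}{9}} = -2 + \frac{9}{5} = - \frac{1}{5}$)
$m{\left(K \right)} = \frac{\left(-6 + K\right) \left(71 + K\right)}{3}$ ($m{\left(K \right)} = \frac{\left(K + 71\right) \left(K - 6\right)}{3} = \frac{\left(71 + K\right) \left(-6 + K\right)}{3} = \frac{\left(-6 + K\right) \left(71 + K\right)}{3}$)
$r - m{\left(L{\left(1,-3 \right)} \right)} = 3738 - \left(-142 + \frac{\left(- \frac{1}{5}\right)^{2}}{3} + \frac{65}{3} \left(- \frac{1}{5}\right)\right) = 3738 - \left(-142 + \frac{1}{3} \cdot \frac{1}{25} - \frac{13}{3}\right) = 3738 - \left(-142 + \frac{1}{75} - \frac{13}{3}\right) = 3738 - - \frac{3658}{25} = 3738 + \frac{3658}{25} = \frac{97108}{25}$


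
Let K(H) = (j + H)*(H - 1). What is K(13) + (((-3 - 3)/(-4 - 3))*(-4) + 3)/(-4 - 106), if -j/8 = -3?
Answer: 341883/770 ≈ 444.00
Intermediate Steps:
j = 24 (j = -8*(-3) = 24)
K(H) = (-1 + H)*(24 + H) (K(H) = (24 + H)*(H - 1) = (24 + H)*(-1 + H) = (-1 + H)*(24 + H))
K(13) + (((-3 - 3)/(-4 - 3))*(-4) + 3)/(-4 - 106) = (-24 + 13² + 23*13) + (((-3 - 3)/(-4 - 3))*(-4) + 3)/(-4 - 106) = (-24 + 169 + 299) + (-6/(-7)*(-4) + 3)/(-110) = 444 + (-6*(-⅐)*(-4) + 3)*(-1/110) = 444 + ((6/7)*(-4) + 3)*(-1/110) = 444 + (-24/7 + 3)*(-1/110) = 444 - 3/7*(-1/110) = 444 + 3/770 = 341883/770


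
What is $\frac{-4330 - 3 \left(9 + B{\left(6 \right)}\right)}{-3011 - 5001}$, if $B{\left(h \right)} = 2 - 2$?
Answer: $\frac{4357}{8012} \approx 0.54381$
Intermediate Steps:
$B{\left(h \right)} = 0$
$\frac{-4330 - 3 \left(9 + B{\left(6 \right)}\right)}{-3011 - 5001} = \frac{-4330 - 3 \left(9 + 0\right)}{-3011 - 5001} = \frac{-4330 - 27}{-8012} = \left(-4330 - 27\right) \left(- \frac{1}{8012}\right) = \left(-4357\right) \left(- \frac{1}{8012}\right) = \frac{4357}{8012}$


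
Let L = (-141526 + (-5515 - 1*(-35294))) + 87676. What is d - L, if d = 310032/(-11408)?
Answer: 17143246/713 ≈ 24044.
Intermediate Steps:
L = -24071 (L = (-141526 + (-5515 + 35294)) + 87676 = (-141526 + 29779) + 87676 = -111747 + 87676 = -24071)
d = -19377/713 (d = 310032*(-1/11408) = -19377/713 ≈ -27.177)
d - L = -19377/713 - 1*(-24071) = -19377/713 + 24071 = 17143246/713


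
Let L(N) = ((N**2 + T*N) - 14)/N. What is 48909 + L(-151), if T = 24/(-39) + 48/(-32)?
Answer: 191415967/3926 ≈ 48756.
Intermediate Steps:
T = -55/26 (T = 24*(-1/39) + 48*(-1/32) = -8/13 - 3/2 = -55/26 ≈ -2.1154)
L(N) = (-14 + N**2 - 55*N/26)/N (L(N) = ((N**2 - 55*N/26) - 14)/N = (-14 + N**2 - 55*N/26)/N)
48909 + L(-151) = 48909 + (-55/26 - 151 - 14/(-151)) = 48909 + (-55/26 - 151 - 14*(-1/151)) = 48909 + (-55/26 - 151 + 14/151) = 48909 - 600767/3926 = 191415967/3926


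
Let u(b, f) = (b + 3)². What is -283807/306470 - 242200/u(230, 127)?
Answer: -89634632223/16637949830 ≈ -5.3874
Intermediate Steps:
u(b, f) = (3 + b)²
-283807/306470 - 242200/u(230, 127) = -283807/306470 - 242200/(3 + 230)² = -283807*1/306470 - 242200/(233²) = -283807/306470 - 242200/54289 = -89634632223/16637949830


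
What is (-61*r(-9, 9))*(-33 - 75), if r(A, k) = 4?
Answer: 26352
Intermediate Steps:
(-61*r(-9, 9))*(-33 - 75) = (-61*4)*(-33 - 75) = -244*(-108) = 26352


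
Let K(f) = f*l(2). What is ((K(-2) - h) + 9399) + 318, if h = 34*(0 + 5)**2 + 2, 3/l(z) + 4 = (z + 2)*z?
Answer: 17727/2 ≈ 8863.5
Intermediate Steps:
l(z) = 3/(-4 + z*(2 + z)) (l(z) = 3/(-4 + (z + 2)*z) = 3/(-4 + (2 + z)*z) = 3/(-4 + z*(2 + z)))
K(f) = 3*f/4 (K(f) = f*(3/(-4 + 2**2 + 2*2)) = f*(3/(-4 + 4 + 4)) = f*(3/4) = 3*f/4)
h = 852 (h = 34*5**2 + 2 = 34*25 + 2 = 850 + 2 = 852)
((K(-2) - h) + 9399) + 318 = (((3/4)*(-2) - 1*852) + 9399) + 318 = ((-3/2 - 852) + 9399) + 318 = (-1707/2 + 9399) + 318 = 17091/2 + 318 = 17727/2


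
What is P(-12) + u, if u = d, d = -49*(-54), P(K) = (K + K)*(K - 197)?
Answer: 7662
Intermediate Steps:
P(K) = 2*K*(-197 + K) (P(K) = (2*K)*(-197 + K) = 2*K*(-197 + K))
d = 2646
u = 2646
P(-12) + u = 2*(-12)*(-197 - 12) + 2646 = 2*(-12)*(-209) + 2646 = 5016 + 2646 = 7662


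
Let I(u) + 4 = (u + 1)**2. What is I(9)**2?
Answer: 9216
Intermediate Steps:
I(u) = -4 + (1 + u)**2 (I(u) = -4 + (u + 1)**2 = -4 + (1 + u)**2)
I(9)**2 = (-4 + (1 + 9)**2)**2 = (-4 + 10**2)**2 = (-4 + 100)**2 = 96**2 = 9216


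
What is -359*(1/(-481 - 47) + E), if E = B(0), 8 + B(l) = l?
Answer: 1516775/528 ≈ 2872.7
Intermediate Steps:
B(l) = -8 + l
E = -8 (E = -8 + 0 = -8)
-359*(1/(-481 - 47) + E) = -359*(1/(-481 - 47) - 8) = -359*(1/(-528) - 8) = -359*(-1/528 - 8) = -359*(-4225/528) = 1516775/528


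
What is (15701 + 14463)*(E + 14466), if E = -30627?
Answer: -487480404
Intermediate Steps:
(15701 + 14463)*(E + 14466) = (15701 + 14463)*(-30627 + 14466) = 30164*(-16161) = -487480404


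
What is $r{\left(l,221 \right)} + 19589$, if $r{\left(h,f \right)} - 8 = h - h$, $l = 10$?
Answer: $19597$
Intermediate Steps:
$r{\left(h,f \right)} = 8$ ($r{\left(h,f \right)} = 8 + \left(h - h\right) = 8 + 0 = 8$)
$r{\left(l,221 \right)} + 19589 = 8 + 19589 = 19597$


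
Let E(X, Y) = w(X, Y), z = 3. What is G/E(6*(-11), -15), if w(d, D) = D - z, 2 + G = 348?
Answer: -173/9 ≈ -19.222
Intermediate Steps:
G = 346 (G = -2 + 348 = 346)
w(d, D) = -3 + D (w(d, D) = D - 1*3 = D - 3 = -3 + D)
E(X, Y) = -3 + Y
G/E(6*(-11), -15) = 346/(-3 - 15) = 346/(-18) = 346*(-1/18) = -173/9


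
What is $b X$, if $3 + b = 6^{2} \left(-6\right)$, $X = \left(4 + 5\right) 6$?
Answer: $-11826$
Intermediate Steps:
$X = 54$ ($X = 9 \cdot 6 = 54$)
$b = -219$ ($b = -3 + 6^{2} \left(-6\right) = -3 + 36 \left(-6\right) = -3 - 216 = -219$)
$b X = \left(-219\right) 54 = -11826$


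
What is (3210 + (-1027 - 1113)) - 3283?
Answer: -2213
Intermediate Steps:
(3210 + (-1027 - 1113)) - 3283 = (3210 - 2140) - 3283 = 1070 - 3283 = -2213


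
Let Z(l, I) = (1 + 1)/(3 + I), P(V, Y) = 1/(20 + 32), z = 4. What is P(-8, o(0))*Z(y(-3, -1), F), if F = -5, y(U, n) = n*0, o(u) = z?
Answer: -1/52 ≈ -0.019231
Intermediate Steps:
o(u) = 4
P(V, Y) = 1/52
y(U, n) = 0
Z(l, I) = 2/(3 + I)
P(-8, o(0))*Z(y(-3, -1), F) = (2/(3 - 5))/52 = (2/(-2))/52 = (2*(-½))/52 = (1/52)*(-1) = -1/52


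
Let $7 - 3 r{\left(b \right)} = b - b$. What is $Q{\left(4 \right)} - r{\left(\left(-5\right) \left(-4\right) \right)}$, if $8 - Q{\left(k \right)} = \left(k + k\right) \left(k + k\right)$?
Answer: $- \frac{175}{3} \approx -58.333$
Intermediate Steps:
$Q{\left(k \right)} = 8 - 4 k^{2}$ ($Q{\left(k \right)} = 8 - \left(k + k\right) \left(k + k\right) = 8 - 2 k 2 k = 8 - 4 k^{2}$)
$r{\left(b \right)} = \frac{7}{3}$ ($r{\left(b \right)} = \frac{7}{3} - \frac{b - b}{3} = \frac{7}{3} - 0 = \frac{7}{3} + 0 = \frac{7}{3}$)
$Q{\left(4 \right)} - r{\left(\left(-5\right) \left(-4\right) \right)} = \left(8 - 4 \cdot 4^{2}\right) - \frac{7}{3} = \left(8 - 64\right) - \frac{7}{3} = -56 - \frac{7}{3} = - \frac{175}{3}$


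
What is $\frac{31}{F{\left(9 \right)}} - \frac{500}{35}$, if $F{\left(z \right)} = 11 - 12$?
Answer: $- \frac{317}{7} \approx -45.286$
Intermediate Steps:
$F{\left(z \right)} = -1$ ($F{\left(z \right)} = 11 - 12 = -1$)
$\frac{31}{F{\left(9 \right)}} - \frac{500}{35} = \frac{31}{-1} - \frac{500}{35} = 31 \left(-1\right) - \frac{100}{7} = -31 - \frac{100}{7} = - \frac{317}{7}$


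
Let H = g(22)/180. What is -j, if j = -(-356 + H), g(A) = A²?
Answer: -15899/45 ≈ -353.31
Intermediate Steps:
H = 121/45 (H = 22²/180 = 484*(1/180) = 121/45 ≈ 2.6889)
j = 15899/45 (j = -(-356 + 121/45) = -1*(-15899/45) = 15899/45 ≈ 353.31)
-j = -1*15899/45 = -15899/45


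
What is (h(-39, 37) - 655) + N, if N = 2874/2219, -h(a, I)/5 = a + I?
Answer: -1428381/2219 ≈ -643.71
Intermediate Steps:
h(a, I) = -5*I - 5*a (h(a, I) = -5*(a + I) = -5*(I + a) = -5*I - 5*a)
N = 2874/2219 (N = 2874*(1/2219) = 2874/2219 ≈ 1.2952)
(h(-39, 37) - 655) + N = ((-5*37 - 5*(-39)) - 655) + 2874/2219 = ((-185 + 195) - 655) + 2874/2219 = (10 - 655) + 2874/2219 = -645 + 2874/2219 = -1428381/2219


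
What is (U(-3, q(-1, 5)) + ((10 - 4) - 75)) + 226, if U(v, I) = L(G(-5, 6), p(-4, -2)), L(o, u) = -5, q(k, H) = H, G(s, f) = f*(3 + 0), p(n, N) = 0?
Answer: 152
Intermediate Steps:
G(s, f) = 3*f (G(s, f) = f*3 = 3*f)
U(v, I) = -5
(U(-3, q(-1, 5)) + ((10 - 4) - 75)) + 226 = (-5 + ((10 - 4) - 75)) + 226 = (-5 + (6 - 75)) + 226 = (-5 - 69) + 226 = -74 + 226 = 152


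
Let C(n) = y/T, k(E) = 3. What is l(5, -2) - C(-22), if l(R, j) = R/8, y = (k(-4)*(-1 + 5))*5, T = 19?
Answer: -385/152 ≈ -2.5329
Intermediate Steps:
y = 60 (y = (3*(-1 + 5))*5 = (3*4)*5 = 12*5 = 60)
l(R, j) = R/8 (l(R, j) = R*(⅛) = R/8)
C(n) = 60/19
l(5, -2) - C(-22) = (⅛)*5 - 1*60/19 = 5/8 - 60/19 = -385/152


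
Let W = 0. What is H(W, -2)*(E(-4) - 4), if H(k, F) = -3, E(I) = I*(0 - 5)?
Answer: -48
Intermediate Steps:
E(I) = -5*I (E(I) = I*(-5) = -5*I)
H(W, -2)*(E(-4) - 4) = -3*(-5*(-4) - 4) = -3*(20 - 4) = -3*16 = -48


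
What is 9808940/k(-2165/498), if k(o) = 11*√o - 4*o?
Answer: 9769704240/47449 - 5373337332*I*√1078170/20545417 ≈ 2.059e+5 - 2.7156e+5*I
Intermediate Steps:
k(o) = -4*o + 11*√o
9808940/k(-2165/498) = 9808940/(-(-8660)/498 + 11*√(-2165/498)) = 9808940/(-(-8660)/498 + 11*√(-2165*1/498)) = 9808940/(-4*(-2165/498) + 11*√(-2165/498)) = 9808940/(4330/249 + 11*(I*√1078170/498)) = 9808940/(4330/249 + 11*I*√1078170/498)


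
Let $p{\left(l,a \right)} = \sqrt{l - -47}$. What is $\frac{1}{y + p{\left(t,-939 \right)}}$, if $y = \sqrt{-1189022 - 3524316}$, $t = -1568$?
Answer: $\frac{39 i}{4711817} - \frac{i \sqrt{4713338}}{4711817} \approx - 0.00045248 i$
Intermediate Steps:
$y = i \sqrt{4713338}$ ($y = \sqrt{-4713338} = i \sqrt{4713338} \approx 2171.0 i$)
$p{\left(l,a \right)} = \sqrt{47 + l}$ ($p{\left(l,a \right)} = \sqrt{l + \left(-678 + 725\right)} = \sqrt{l + 47} = \sqrt{47 + l}$)
$\frac{1}{y + p{\left(t,-939 \right)}} = \frac{1}{i \sqrt{4713338} + \sqrt{47 - 1568}} = \frac{1}{i \sqrt{4713338} + \sqrt{-1521}} = \frac{1}{i \sqrt{4713338} + 39 i} = \frac{1}{39 i + i \sqrt{4713338}}$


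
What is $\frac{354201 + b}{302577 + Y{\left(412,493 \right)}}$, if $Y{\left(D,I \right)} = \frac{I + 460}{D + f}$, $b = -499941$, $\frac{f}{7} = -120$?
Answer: $- \frac{62376720}{129502003} \approx -0.48167$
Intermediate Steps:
$f = -840$ ($f = 7 \left(-120\right) = -840$)
$Y{\left(D,I \right)} = \frac{460 + I}{-840 + D}$ ($Y{\left(D,I \right)} = \frac{I + 460}{D - 840} = \frac{460 + I}{-840 + D}$)
$\frac{354201 + b}{302577 + Y{\left(412,493 \right)}} = \frac{354201 - 499941}{302577 + \frac{460 + 493}{-840 + 412}} = - \frac{145740}{302577 + \frac{1}{-428} \cdot 953} = - \frac{145740}{302577 - \frac{953}{428}} = - \frac{145740}{\frac{129502003}{428}} = \left(-145740\right) \frac{428}{129502003} = - \frac{62376720}{129502003}$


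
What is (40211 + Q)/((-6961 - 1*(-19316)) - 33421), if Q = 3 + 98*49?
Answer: -22508/10533 ≈ -2.1369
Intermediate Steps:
Q = 4805 (Q = 3 + 4802 = 4805)
(40211 + Q)/((-6961 - 1*(-19316)) - 33421) = (40211 + 4805)/((-6961 - 1*(-19316)) - 33421) = 45016/((-6961 + 19316) - 33421) = 45016/(12355 - 33421) = 45016/(-21066) = 45016*(-1/21066) = -22508/10533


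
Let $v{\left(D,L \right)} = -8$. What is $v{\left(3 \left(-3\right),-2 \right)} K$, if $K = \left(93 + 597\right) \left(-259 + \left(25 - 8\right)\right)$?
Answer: $1335840$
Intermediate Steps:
$K = -166980$ ($K = 690 \left(-259 + \left(25 - 8\right)\right) = 690 \left(-259 + 17\right) = 690 \left(-242\right) = -166980$)
$v{\left(3 \left(-3\right),-2 \right)} K = \left(-8\right) \left(-166980\right) = 1335840$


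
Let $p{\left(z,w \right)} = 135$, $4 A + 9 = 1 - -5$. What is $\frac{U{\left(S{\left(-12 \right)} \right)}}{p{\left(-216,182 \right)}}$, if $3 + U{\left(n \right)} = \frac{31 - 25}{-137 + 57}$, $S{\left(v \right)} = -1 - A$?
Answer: $- \frac{41}{1800} \approx -0.022778$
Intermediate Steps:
$A = - \frac{3}{4}$ ($A = - \frac{9}{4} + \frac{1 - -5}{4} = - \frac{9}{4} + \frac{1 + 5}{4} = - \frac{9}{4} + \frac{1}{4} \cdot 6 = - \frac{9}{4} + \frac{3}{2} = - \frac{3}{4} \approx -0.75$)
$S{\left(v \right)} = - \frac{1}{4}$ ($S{\left(v \right)} = -1 - - \frac{3}{4} = -1 + \frac{3}{4} = - \frac{1}{4}$)
$U{\left(n \right)} = - \frac{123}{40}$ ($U{\left(n \right)} = -3 + \frac{31 - 25}{-137 + 57} = -3 + \frac{6}{-80} = -3 + 6 \left(- \frac{1}{80}\right) = -3 - \frac{3}{40} = - \frac{123}{40}$)
$\frac{U{\left(S{\left(-12 \right)} \right)}}{p{\left(-216,182 \right)}} = - \frac{123}{40 \cdot 135} = \left(- \frac{123}{40}\right) \frac{1}{135} = - \frac{41}{1800}$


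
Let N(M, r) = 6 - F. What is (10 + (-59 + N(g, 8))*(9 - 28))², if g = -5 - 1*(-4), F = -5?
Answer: 850084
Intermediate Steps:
g = -1 (g = -5 + 4 = -1)
N(M, r) = 11 (N(M, r) = 6 - 1*(-5) = 6 + 5 = 11)
(10 + (-59 + N(g, 8))*(9 - 28))² = (10 + (-59 + 11)*(9 - 28))² = (10 - 48*(-19))² = (10 + 912)² = 922² = 850084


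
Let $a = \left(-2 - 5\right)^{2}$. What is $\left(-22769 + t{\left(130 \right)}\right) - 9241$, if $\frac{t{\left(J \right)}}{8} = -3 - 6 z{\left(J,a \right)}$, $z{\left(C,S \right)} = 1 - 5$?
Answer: $-31842$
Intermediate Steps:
$a = 49$ ($a = \left(-7\right)^{2} = 49$)
$z{\left(C,S \right)} = -4$
$t{\left(J \right)} = 168$ ($t{\left(J \right)} = 8 \left(-3 - -24\right) = 8 \left(-3 + 24\right) = 8 \cdot 21 = 168$)
$\left(-22769 + t{\left(130 \right)}\right) - 9241 = \left(-22769 + 168\right) - 9241 = -22601 - 9241 = -31842$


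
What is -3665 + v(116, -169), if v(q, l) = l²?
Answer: 24896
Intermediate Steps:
-3665 + v(116, -169) = -3665 + (-169)² = -3665 + 28561 = 24896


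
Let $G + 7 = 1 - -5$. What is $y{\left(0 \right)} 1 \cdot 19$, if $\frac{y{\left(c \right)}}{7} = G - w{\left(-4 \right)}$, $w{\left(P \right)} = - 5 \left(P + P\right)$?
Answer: $-5453$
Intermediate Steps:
$w{\left(P \right)} = - 10 P$ ($w{\left(P \right)} = - 5 \cdot 2 P = - 10 P$)
$G = -1$ ($G = -7 + \left(1 - -5\right) = -7 + \left(1 + 5\right) = -7 + 6 = -1$)
$y{\left(c \right)} = -287$ ($y{\left(c \right)} = 7 \left(-1 - \left(-10\right) \left(-4\right)\right) = 7 \left(-1 - 40\right) = 7 \left(-41\right) = -287$)
$y{\left(0 \right)} 1 \cdot 19 = \left(-287\right) 1 \cdot 19 = \left(-287\right) 19 = -5453$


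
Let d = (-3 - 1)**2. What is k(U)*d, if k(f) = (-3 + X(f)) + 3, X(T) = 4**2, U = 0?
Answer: 256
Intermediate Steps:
X(T) = 16
d = 16 (d = (-4)**2 = 16)
k(f) = 16 (k(f) = (-3 + 16) + 3 = 13 + 3 = 16)
k(U)*d = 16*16 = 256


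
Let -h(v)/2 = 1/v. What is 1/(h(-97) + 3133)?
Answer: 97/303903 ≈ 0.00031918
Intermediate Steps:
h(v) = -2/v
1/(h(-97) + 3133) = 1/(-2/(-97) + 3133) = 1/(-2*(-1/97) + 3133) = 1/(2/97 + 3133) = 1/(303903/97) = 97/303903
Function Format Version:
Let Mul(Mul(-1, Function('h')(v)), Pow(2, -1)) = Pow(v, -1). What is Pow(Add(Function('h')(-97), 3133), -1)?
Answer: Rational(97, 303903) ≈ 0.00031918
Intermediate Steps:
Function('h')(v) = Mul(-2, Pow(v, -1))
Pow(Add(Function('h')(-97), 3133), -1) = Pow(Add(Mul(-2, Pow(-97, -1)), 3133), -1) = Pow(Add(Mul(-2, Rational(-1, 97)), 3133), -1) = Pow(Add(Rational(2, 97), 3133), -1) = Pow(Rational(303903, 97), -1) = Rational(97, 303903)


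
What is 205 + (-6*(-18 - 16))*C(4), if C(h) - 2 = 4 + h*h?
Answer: 4693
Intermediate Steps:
C(h) = 6 + h² (C(h) = 2 + (4 + h*h) = 2 + (4 + h²) = 6 + h²)
205 + (-6*(-18 - 16))*C(4) = 205 + (-6*(-18 - 16))*(6 + 4²) = 205 + (-6*(-34))*(6 + 16) = 205 + 204*22 = 205 + 4488 = 4693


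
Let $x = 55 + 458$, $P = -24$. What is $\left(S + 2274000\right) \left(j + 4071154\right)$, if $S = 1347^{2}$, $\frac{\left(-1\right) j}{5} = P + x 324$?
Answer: $13247320079526$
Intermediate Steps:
$x = 513$
$j = -830940$ ($j = - 5 \left(-24 + 513 \cdot 324\right) = - 5 \left(-24 + 166212\right) = \left(-5\right) 166188 = -830940$)
$S = 1814409$
$\left(S + 2274000\right) \left(j + 4071154\right) = \left(1814409 + 2274000\right) \left(-830940 + 4071154\right) = 4088409 \cdot 3240214 = 13247320079526$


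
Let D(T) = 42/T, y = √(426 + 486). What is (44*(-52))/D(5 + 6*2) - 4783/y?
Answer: -19448/21 - 4783*√57/228 ≈ -1084.5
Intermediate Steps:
y = 4*√57 (y = √912 = 4*√57 ≈ 30.199)
(44*(-52))/D(5 + 6*2) - 4783/y = (44*(-52))/((42/(5 + 6*2))) - 4783*√57/228 = -2288/(42/(5 + 12)) - 4783*√57/228 = -2288/(42/17) - 4783*√57/228 = -2288/(42*(1/17)) - 4783*√57/228 = -2288/42/17 - 4783*√57/228 = -2288*17/42 - 4783*√57/228 = -19448/21 - 4783*√57/228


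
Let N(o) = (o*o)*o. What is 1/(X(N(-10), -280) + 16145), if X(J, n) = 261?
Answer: 1/16406 ≈ 6.0953e-5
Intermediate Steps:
N(o) = o³ (N(o) = o²*o = o³)
1/(X(N(-10), -280) + 16145) = 1/(261 + 16145) = 1/16406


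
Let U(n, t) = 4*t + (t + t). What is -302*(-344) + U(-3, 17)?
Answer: 103990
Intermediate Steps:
U(n, t) = 6*t (U(n, t) = 4*t + 2*t = 6*t)
-302*(-344) + U(-3, 17) = -302*(-344) + 6*17 = 103888 + 102 = 103990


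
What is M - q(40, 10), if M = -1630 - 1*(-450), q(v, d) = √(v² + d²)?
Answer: -1180 - 10*√17 ≈ -1221.2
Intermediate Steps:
q(v, d) = √(d² + v²)
M = -1180 (M = -1630 + 450 = -1180)
M - q(40, 10) = -1180 - √(10² + 40²) = -1180 - √(100 + 1600) = -1180 - √1700 = -1180 - 10*√17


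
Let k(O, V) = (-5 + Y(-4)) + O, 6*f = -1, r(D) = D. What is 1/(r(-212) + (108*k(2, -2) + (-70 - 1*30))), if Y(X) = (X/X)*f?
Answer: -1/654 ≈ -0.0015291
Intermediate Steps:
f = -1/6 (f = (1/6)*(-1) = -1/6 ≈ -0.16667)
Y(X) = -1/6 (Y(X) = (X/X)*(-1/6) = 1*(-1/6) = -1/6)
k(O, V) = -31/6 + O (k(O, V) = (-5 - 1/6) + O = -31/6 + O)
1/(r(-212) + (108*k(2, -2) + (-70 - 1*30))) = 1/(-212 + (108*(-31/6 + 2) + (-70 - 1*30))) = 1/(-212 + (108*(-19/6) + (-70 - 30))) = 1/(-212 + (-342 - 100)) = 1/(-212 - 442) = 1/(-654) = -1/654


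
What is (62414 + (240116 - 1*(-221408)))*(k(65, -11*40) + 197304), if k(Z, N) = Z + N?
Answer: 103178586402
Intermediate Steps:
k(Z, N) = N + Z
(62414 + (240116 - 1*(-221408)))*(k(65, -11*40) + 197304) = (62414 + (240116 - 1*(-221408)))*((-11*40 + 65) + 197304) = (62414 + (240116 + 221408))*((-440 + 65) + 197304) = (62414 + 461524)*(-375 + 197304) = 523938*196929 = 103178586402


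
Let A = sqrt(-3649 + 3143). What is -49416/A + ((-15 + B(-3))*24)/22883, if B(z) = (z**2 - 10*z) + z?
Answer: 72/3269 + 24708*I*sqrt(506)/253 ≈ 0.022025 + 2196.8*I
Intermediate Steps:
B(z) = z**2 - 9*z
A = I*sqrt(506) (A = sqrt(-506) = I*sqrt(506) ≈ 22.494*I)
-49416/A + ((-15 + B(-3))*24)/22883 = -49416*(-I*sqrt(506)/506) + ((-15 - 3*(-9 - 3))*24)/22883 = -(-24708)*I*sqrt(506)/253 + ((-15 - 3*(-12))*24)*(1/22883) = 24708*I*sqrt(506)/253 + ((-15 + 36)*24)*(1/22883) = 24708*I*sqrt(506)/253 + (21*24)*(1/22883) = 24708*I*sqrt(506)/253 + 504*(1/22883) = 24708*I*sqrt(506)/253 + 72/3269 = 72/3269 + 24708*I*sqrt(506)/253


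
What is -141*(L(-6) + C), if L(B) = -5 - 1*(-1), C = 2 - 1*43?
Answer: 6345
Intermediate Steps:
C = -41 (C = 2 - 43 = -41)
L(B) = -4 (L(B) = -5 + 1 = -4)
-141*(L(-6) + C) = -141*(-4 - 41) = -141*(-45) = 6345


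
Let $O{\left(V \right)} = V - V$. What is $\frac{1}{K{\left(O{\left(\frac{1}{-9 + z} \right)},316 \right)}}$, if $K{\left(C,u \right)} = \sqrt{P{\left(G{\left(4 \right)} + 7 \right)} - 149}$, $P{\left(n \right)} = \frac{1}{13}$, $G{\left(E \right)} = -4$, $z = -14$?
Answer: $- \frac{i \sqrt{13}}{44} \approx - 0.081944 i$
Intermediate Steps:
$O{\left(V \right)} = 0$
$P{\left(n \right)} = \frac{1}{13}$
$K{\left(C,u \right)} = \frac{44 i \sqrt{13}}{13}$ ($K{\left(C,u \right)} = \sqrt{\frac{1}{13} - 149} = \sqrt{- \frac{1936}{13}} = \frac{44 i \sqrt{13}}{13}$)
$\frac{1}{K{\left(O{\left(\frac{1}{-9 + z} \right)},316 \right)}} = \frac{1}{\frac{44}{13} i \sqrt{13}} = - \frac{i \sqrt{13}}{44}$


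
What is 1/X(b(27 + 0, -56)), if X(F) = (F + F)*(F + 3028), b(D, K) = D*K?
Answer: -1/4584384 ≈ -2.1813e-7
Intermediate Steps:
X(F) = 2*F*(3028 + F) (X(F) = (2*F)*(3028 + F) = 2*F*(3028 + F))
1/X(b(27 + 0, -56)) = 1/(2*((27 + 0)*(-56))*(3028 + (27 + 0)*(-56))) = 1/(2*(27*(-56))*(3028 + 27*(-56))) = 1/(2*(-1512)*(3028 - 1512)) = 1/(2*(-1512)*1516) = 1/(-4584384) = -1/4584384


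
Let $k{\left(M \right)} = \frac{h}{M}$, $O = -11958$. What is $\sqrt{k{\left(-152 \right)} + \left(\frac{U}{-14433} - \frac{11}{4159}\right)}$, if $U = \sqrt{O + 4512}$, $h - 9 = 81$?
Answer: $\frac{\sqrt{-3094516499547021579 - 360496992235812 i \sqrt{7446}}}{2281020186} \approx 0.0038762 - 0.77121 i$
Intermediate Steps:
$h = 90$ ($h = 9 + 81 = 90$)
$U = i \sqrt{7446}$ ($U = \sqrt{-11958 + 4512} = \sqrt{-7446} = i \sqrt{7446} \approx 86.29 i$)
$k{\left(M \right)} = \frac{90}{M}$
$\sqrt{k{\left(-152 \right)} + \left(\frac{U}{-14433} - \frac{11}{4159}\right)} = \sqrt{\frac{90}{-152} + \left(\frac{i \sqrt{7446}}{-14433} - \frac{11}{4159}\right)} = \sqrt{90 \left(- \frac{1}{152}\right) + \left(i \sqrt{7446} \left(- \frac{1}{14433}\right) - \frac{11}{4159}\right)} = \sqrt{- \frac{45}{76} - \left(\frac{11}{4159} + \frac{i \sqrt{7446}}{14433}\right)} = \sqrt{- \frac{187991}{316084} - \frac{i \sqrt{7446}}{14433}}$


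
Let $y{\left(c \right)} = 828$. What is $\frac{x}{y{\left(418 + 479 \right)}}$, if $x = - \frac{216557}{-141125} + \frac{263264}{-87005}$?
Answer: $- \frac{406924227}{225925883500} \approx -0.0018011$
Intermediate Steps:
$x = - \frac{3662318043}{2455716125}$ ($x = \left(-216557\right) \left(- \frac{1}{141125}\right) + 263264 \left(- \frac{1}{87005}\right) = \frac{216557}{141125} - \frac{263264}{87005} = - \frac{3662318043}{2455716125} \approx -1.4913$)
$\frac{x}{y{\left(418 + 479 \right)}} = - \frac{3662318043}{2455716125 \cdot 828} = \left(- \frac{3662318043}{2455716125}\right) \frac{1}{828} = - \frac{406924227}{225925883500}$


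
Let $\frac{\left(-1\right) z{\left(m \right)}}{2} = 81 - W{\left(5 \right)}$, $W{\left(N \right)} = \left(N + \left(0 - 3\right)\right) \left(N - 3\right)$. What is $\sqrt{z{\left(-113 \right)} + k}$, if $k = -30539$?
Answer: $i \sqrt{30693} \approx 175.19 i$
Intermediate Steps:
$W{\left(N \right)} = \left(-3 + N\right)^{2}$ ($W{\left(N \right)} = \left(N - 3\right) \left(-3 + N\right) = \left(-3 + N\right) \left(-3 + N\right) = \left(-3 + N\right)^{2}$)
$z{\left(m \right)} = -154$ ($z{\left(m \right)} = - 2 \left(81 - \left(-3 + 5\right)^{2}\right) = - 2 \left(81 - 2^{2}\right) = - 2 \left(81 - 4\right) = \left(-2\right) 77 = -154$)
$\sqrt{z{\left(-113 \right)} + k} = \sqrt{-154 - 30539} = \sqrt{-30693} = i \sqrt{30693}$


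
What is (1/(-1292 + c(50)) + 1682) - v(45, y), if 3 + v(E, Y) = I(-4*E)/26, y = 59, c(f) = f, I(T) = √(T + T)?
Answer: 2092769/1242 - 3*I*√10/13 ≈ 1685.0 - 0.72976*I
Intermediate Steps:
I(T) = √2*√T (I(T) = √(2*T) = √2*√T)
v(E, Y) = -3 + √2*√(-E)/13 (v(E, Y) = -3 + (√2*√(-4*E))/26 = -3 + (√2*(2*√(-E)))*(1/26) = -3 + (2*√2*√(-E))*(1/26) = -3 + √2*√(-E)/13)
(1/(-1292 + c(50)) + 1682) - v(45, y) = (1/(-1292 + 50) + 1682) - (-3 + √2*√(-1*45)/13) = (1/(-1242) + 1682) - (-3 + √2*√(-45)/13) = (-1/1242 + 1682) - (-3 + √2*(3*I*√5)/13) = 2089043/1242 - (-3 + 3*I*√10/13) = 2089043/1242 + (3 - 3*I*√10/13) = 2092769/1242 - 3*I*√10/13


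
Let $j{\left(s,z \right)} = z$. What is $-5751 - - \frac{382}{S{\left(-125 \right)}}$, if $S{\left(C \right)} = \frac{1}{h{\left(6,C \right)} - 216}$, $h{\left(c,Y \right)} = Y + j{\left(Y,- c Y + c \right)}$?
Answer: $152779$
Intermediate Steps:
$h{\left(c,Y \right)} = Y + c - Y c$ ($h{\left(c,Y \right)} = Y + \left(- c Y + c\right) = Y - \left(- c + Y c\right) = Y + c - Y c$)
$S{\left(C \right)} = \frac{1}{-210 - 5 C}$ ($S{\left(C \right)} = \frac{1}{\left(C - 6 \left(-1 + C\right)\right) - 216} = \frac{1}{\left(C - \left(-6 + 6 C\right)\right) - 216} = \frac{1}{\left(6 - 5 C\right) - 216} = \frac{1}{-210 - 5 C}$)
$-5751 - - \frac{382}{S{\left(-125 \right)}} = -5751 - - \frac{382}{\frac{1}{5} \frac{1}{-42 - -125}} = -5751 - - \frac{382}{\frac{1}{5} \frac{1}{-42 + 125}} = -5751 - - \frac{382}{\frac{1}{5} \cdot \frac{1}{83}} = -5751 - - 382 \frac{1}{\frac{1}{415}} = -5751 - \left(-382\right) 415 = -5751 - -158530 = -5751 + 158530 = 152779$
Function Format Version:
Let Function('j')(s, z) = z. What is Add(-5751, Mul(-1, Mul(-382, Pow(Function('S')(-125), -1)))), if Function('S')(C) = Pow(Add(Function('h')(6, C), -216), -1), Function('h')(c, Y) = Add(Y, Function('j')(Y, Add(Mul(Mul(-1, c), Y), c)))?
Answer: 152779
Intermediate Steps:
Function('h')(c, Y) = Add(Y, c, Mul(-1, Y, c)) (Function('h')(c, Y) = Add(Y, Add(Mul(Mul(-1, c), Y), c)) = Add(Y, Add(Mul(-1, Y, c), c)) = Add(Y, Add(c, Mul(-1, Y, c))) = Add(Y, c, Mul(-1, Y, c)))
Function('S')(C) = Pow(Add(-210, Mul(-5, C)), -1) (Function('S')(C) = Pow(Add(Add(C, Mul(-1, 6, Add(-1, C))), -216), -1) = Pow(Add(Add(C, Add(6, Mul(-6, C))), -216), -1) = Pow(Add(Add(6, Mul(-5, C)), -216), -1) = Pow(Add(-210, Mul(-5, C)), -1))
Add(-5751, Mul(-1, Mul(-382, Pow(Function('S')(-125), -1)))) = Add(-5751, Mul(-1, Mul(-382, Pow(Mul(Rational(1, 5), Pow(Add(-42, Mul(-1, -125)), -1)), -1)))) = Add(-5751, Mul(-1, Mul(-382, Pow(Mul(Rational(1, 5), Pow(Add(-42, 125), -1)), -1)))) = Add(-5751, Mul(-1, Mul(-382, Pow(Mul(Rational(1, 5), Pow(83, -1)), -1)))) = Add(-5751, Mul(-1, Mul(-382, Pow(Mul(Rational(1, 5), Rational(1, 83)), -1)))) = Add(-5751, Mul(-1, Mul(-382, Pow(Rational(1, 415), -1)))) = Add(-5751, Mul(-1, Mul(-382, 415))) = Add(-5751, Mul(-1, -158530)) = Add(-5751, 158530) = 152779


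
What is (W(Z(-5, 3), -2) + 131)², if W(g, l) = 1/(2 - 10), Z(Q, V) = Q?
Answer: 1096209/64 ≈ 17128.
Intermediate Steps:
W(g, l) = -⅛ (W(g, l) = 1/(-8) = -⅛)
(W(Z(-5, 3), -2) + 131)² = (-⅛ + 131)² = (1047/8)² = 1096209/64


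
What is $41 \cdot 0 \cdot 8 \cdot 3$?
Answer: $0$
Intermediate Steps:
$41 \cdot 0 \cdot 8 \cdot 3 = 41 \cdot 0 \cdot 3 = 0 \cdot 3 = 0$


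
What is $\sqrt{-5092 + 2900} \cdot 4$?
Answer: $16 i \sqrt{137} \approx 187.28 i$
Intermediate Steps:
$\sqrt{-5092 + 2900} \cdot 4 = \sqrt{-2192} \cdot 4 = 4 i \sqrt{137} \cdot 4 = 16 i \sqrt{137}$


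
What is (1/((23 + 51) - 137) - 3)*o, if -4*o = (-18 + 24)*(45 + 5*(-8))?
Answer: 475/21 ≈ 22.619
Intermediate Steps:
o = -15/2 (o = -(-18 + 24)*(45 + 5*(-8))/4 = -3*(45 - 40)/2 = -3*5/2 = -¼*30 = -15/2 ≈ -7.5000)
(1/((23 + 51) - 137) - 3)*o = (1/((23 + 51) - 137) - 3)*(-15/2) = (1/(74 - 137) - 3)*(-15/2) = (1/(-63) - 3)*(-15/2) = (-1/63 - 3)*(-15/2) = -190/63*(-15/2) = 475/21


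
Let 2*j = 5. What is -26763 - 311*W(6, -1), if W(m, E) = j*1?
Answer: -55081/2 ≈ -27541.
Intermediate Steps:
j = 5/2 (j = (½)*5 = 5/2 ≈ 2.5000)
W(m, E) = 5/2 (W(m, E) = (5/2)*1 = 5/2)
-26763 - 311*W(6, -1) = -26763 - 311*5/2 = -26763 - 1*1555/2 = -26763 - 1555/2 = -55081/2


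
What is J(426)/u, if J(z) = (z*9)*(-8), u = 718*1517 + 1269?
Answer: -30672/1090475 ≈ -0.028127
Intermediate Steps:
u = 1090475 (u = 1089206 + 1269 = 1090475)
J(z) = -72*z (J(z) = (9*z)*(-8) = -72*z)
J(426)/u = -72*426/1090475 = -30672*1/1090475 = -30672/1090475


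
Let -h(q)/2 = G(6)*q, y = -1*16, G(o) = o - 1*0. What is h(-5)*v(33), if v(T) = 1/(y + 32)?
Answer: 15/4 ≈ 3.7500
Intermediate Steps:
G(o) = o (G(o) = o + 0 = o)
y = -16
v(T) = 1/16 (v(T) = 1/(-16 + 32) = 1/16)
h(q) = -12*q
h(-5)*v(33) = -12*(-5)*(1/16) = 60*(1/16) = 15/4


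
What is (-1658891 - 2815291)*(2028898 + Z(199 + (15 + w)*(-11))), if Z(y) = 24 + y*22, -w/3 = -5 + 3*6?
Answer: -9123340309656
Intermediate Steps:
w = -39 (w = -3*(-5 + 3*6) = -3*(-5 + 18) = -3*13 = -39)
Z(y) = 24 + 22*y
(-1658891 - 2815291)*(2028898 + Z(199 + (15 + w)*(-11))) = (-1658891 - 2815291)*(2028898 + (24 + 22*(199 + (15 - 39)*(-11)))) = -4474182*(2028898 + (24 + 22*(199 - 24*(-11)))) = -4474182*(2028898 + (24 + 22*(199 + 264))) = -4474182*(2028898 + (24 + 22*463)) = -4474182*(2028898 + (24 + 10186)) = -4474182*(2028898 + 10210) = -4474182*2039108 = -9123340309656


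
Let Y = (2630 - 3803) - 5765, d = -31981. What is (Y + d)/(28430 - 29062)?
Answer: 38919/632 ≈ 61.581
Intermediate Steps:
Y = -6938 (Y = -1173 - 5765 = -6938)
(Y + d)/(28430 - 29062) = (-6938 - 31981)/(28430 - 29062) = -38919/(-632) = -38919*(-1/632) = 38919/632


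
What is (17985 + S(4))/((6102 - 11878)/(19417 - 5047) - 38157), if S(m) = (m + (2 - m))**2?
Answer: -129250965/274160933 ≈ -0.47144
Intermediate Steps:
S(m) = 4 (S(m) = 2**2 = 4)
(17985 + S(4))/((6102 - 11878)/(19417 - 5047) - 38157) = (17985 + 4)/((6102 - 11878)/(19417 - 5047) - 38157) = 17989/(-5776/14370 - 38157) = 17989/(-5776*1/14370 - 38157) = 17989/(-2888/7185 - 38157) = 17989/(-274160933/7185) = 17989*(-7185/274160933) = -129250965/274160933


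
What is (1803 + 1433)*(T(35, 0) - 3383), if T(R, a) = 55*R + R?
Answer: -4604828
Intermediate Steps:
T(R, a) = 56*R
(1803 + 1433)*(T(35, 0) - 3383) = (1803 + 1433)*(56*35 - 3383) = 3236*(1960 - 3383) = 3236*(-1423) = -4604828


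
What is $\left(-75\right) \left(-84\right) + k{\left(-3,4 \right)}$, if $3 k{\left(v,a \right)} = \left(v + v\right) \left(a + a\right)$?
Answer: $6284$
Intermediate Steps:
$k{\left(v,a \right)} = \frac{4 a v}{3}$ ($k{\left(v,a \right)} = \frac{\left(v + v\right) \left(a + a\right)}{3} = \frac{2 v 2 a}{3} = \frac{4 a v}{3}$)
$\left(-75\right) \left(-84\right) + k{\left(-3,4 \right)} = \left(-75\right) \left(-84\right) + \frac{4}{3} \cdot 4 \left(-3\right) = 6300 - 16 = 6284$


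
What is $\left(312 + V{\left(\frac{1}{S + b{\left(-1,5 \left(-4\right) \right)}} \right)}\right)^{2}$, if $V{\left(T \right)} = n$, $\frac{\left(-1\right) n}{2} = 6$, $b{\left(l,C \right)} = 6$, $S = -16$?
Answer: $90000$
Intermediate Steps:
$n = -12$ ($n = \left(-2\right) 6 = -12$)
$V{\left(T \right)} = -12$
$\left(312 + V{\left(\frac{1}{S + b{\left(-1,5 \left(-4\right) \right)}} \right)}\right)^{2} = \left(312 - 12\right)^{2} = 300^{2} = 90000$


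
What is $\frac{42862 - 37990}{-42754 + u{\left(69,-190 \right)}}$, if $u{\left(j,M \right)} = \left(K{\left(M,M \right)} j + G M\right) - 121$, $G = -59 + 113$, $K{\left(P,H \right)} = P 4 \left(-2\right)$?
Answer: $\frac{4872}{51745} \approx 0.094154$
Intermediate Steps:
$K{\left(P,H \right)} = - 8 P$ ($K{\left(P,H \right)} = 4 P \left(-2\right) = - 8 P$)
$G = 54$
$u{\left(j,M \right)} = -121 + 54 M - 8 M j$ ($u{\left(j,M \right)} = \left(- 8 M j + 54 M\right) - 121 = \left(54 M - 8 M j\right) - 121 = -121 + 54 M - 8 M j$)
$\frac{42862 - 37990}{-42754 + u{\left(69,-190 \right)}} = \frac{42862 - 37990}{-42754 - \left(10381 - 104880\right)} = \frac{4872}{-42754 - -94499} = \frac{4872}{-42754 + 94499} = \frac{4872}{51745}$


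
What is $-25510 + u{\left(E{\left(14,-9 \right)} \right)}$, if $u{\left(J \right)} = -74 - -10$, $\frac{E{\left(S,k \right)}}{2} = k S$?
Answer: $-25574$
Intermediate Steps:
$E{\left(S,k \right)} = 2 S k$ ($E{\left(S,k \right)} = 2 k S = 2 S k$)
$u{\left(J \right)} = -64$ ($u{\left(J \right)} = -74 + 10 = -64$)
$-25510 + u{\left(E{\left(14,-9 \right)} \right)} = -25510 - 64 = -25574$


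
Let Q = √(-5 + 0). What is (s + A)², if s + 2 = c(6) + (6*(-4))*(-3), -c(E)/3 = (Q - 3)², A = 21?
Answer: 4621 + 2844*I*√5 ≈ 4621.0 + 6359.4*I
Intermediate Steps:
Q = I*√5 (Q = √(-5) = I*√5 ≈ 2.2361*I)
c(E) = -3*(-3 + I*√5)² (c(E) = -3*(I*√5 - 3)² = -3*(-3 + I*√5)²)
s = 58 + 18*I*√5 (s = -2 + ((-12 + 18*I*√5) + (6*(-4))*(-3)) = -2 + ((-12 + 18*I*√5) - 24*(-3)) = -2 + ((-12 + 18*I*√5) + 72) = -2 + (60 + 18*I*√5) = 58 + 18*I*√5 ≈ 58.0 + 40.249*I)
(s + A)² = ((58 + 18*I*√5) + 21)² = (79 + 18*I*√5)²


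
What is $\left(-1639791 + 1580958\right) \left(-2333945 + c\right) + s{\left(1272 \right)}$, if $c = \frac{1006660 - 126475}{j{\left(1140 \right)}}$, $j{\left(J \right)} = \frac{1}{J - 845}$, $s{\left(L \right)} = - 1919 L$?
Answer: $-15138947065758$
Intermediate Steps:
$j{\left(J \right)} = \frac{1}{-845 + J}$
$c = 259654575$ ($c = \frac{1006660 - 126475}{\frac{1}{-845 + 1140}} = \frac{880185}{\frac{1}{295}} = 880185 \frac{1}{\frac{1}{295}} = 880185 \cdot 295 = 259654575$)
$\left(-1639791 + 1580958\right) \left(-2333945 + c\right) + s{\left(1272 \right)} = \left(-1639791 + 1580958\right) \left(-2333945 + 259654575\right) - 2440968 = \left(-58833\right) 257320630 - 2440968 = -15138944624790 - 2440968 = -15138947065758$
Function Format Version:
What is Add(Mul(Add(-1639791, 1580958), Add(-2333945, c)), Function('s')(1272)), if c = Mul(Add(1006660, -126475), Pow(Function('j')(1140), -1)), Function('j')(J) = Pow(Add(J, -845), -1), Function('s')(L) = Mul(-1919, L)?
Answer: -15138947065758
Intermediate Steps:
Function('j')(J) = Pow(Add(-845, J), -1)
c = 259654575 (c = Mul(Add(1006660, -126475), Pow(Pow(Add(-845, 1140), -1), -1)) = Mul(880185, Pow(Pow(295, -1), -1)) = Mul(880185, Pow(Rational(1, 295), -1)) = Mul(880185, 295) = 259654575)
Add(Mul(Add(-1639791, 1580958), Add(-2333945, c)), Function('s')(1272)) = Add(Mul(Add(-1639791, 1580958), Add(-2333945, 259654575)), Mul(-1919, 1272)) = Add(Mul(-58833, 257320630), -2440968) = Add(-15138944624790, -2440968) = -15138947065758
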